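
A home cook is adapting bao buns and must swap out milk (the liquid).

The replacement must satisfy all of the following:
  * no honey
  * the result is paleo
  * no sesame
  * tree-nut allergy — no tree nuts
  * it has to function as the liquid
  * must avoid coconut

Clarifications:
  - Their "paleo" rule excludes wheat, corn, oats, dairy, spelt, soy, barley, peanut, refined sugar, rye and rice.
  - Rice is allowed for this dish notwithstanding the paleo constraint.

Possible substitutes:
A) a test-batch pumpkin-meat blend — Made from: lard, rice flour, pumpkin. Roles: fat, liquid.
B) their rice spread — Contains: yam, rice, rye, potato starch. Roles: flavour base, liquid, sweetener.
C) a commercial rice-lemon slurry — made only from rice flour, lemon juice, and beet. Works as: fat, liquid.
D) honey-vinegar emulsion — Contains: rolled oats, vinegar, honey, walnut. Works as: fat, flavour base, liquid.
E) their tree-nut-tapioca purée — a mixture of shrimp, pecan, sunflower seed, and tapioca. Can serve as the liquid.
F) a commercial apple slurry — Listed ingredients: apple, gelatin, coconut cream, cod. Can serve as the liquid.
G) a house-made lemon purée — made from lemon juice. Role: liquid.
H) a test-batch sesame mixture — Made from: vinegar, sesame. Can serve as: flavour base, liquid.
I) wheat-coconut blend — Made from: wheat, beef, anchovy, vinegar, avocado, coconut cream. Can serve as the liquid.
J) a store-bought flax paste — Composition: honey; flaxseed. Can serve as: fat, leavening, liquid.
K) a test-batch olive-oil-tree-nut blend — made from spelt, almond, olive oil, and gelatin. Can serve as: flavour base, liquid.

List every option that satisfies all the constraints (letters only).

A: rice is permitted under the paleo carve-out; nothing else excluded — valid
B: has rye, so not paleo — reject
C: rice is permitted under the paleo carve-out; nothing else excluded — OK
D: has rolled oats, so not paleo; has honey, so not honey-free (and 1 more) — no
E: has pecan, so not tree-nut-free — no
F: has coconut cream, so not coconut-free — out
G: works as a liquid, paleo, no honey — keep
H: has sesame, so not sesame-free — no
I: has wheat, so not paleo; has coconut cream, so not coconut-free — no
J: has honey, so not honey-free — out
K: has spelt, so not paleo; has almond, so not tree-nut-free — out

A, C, G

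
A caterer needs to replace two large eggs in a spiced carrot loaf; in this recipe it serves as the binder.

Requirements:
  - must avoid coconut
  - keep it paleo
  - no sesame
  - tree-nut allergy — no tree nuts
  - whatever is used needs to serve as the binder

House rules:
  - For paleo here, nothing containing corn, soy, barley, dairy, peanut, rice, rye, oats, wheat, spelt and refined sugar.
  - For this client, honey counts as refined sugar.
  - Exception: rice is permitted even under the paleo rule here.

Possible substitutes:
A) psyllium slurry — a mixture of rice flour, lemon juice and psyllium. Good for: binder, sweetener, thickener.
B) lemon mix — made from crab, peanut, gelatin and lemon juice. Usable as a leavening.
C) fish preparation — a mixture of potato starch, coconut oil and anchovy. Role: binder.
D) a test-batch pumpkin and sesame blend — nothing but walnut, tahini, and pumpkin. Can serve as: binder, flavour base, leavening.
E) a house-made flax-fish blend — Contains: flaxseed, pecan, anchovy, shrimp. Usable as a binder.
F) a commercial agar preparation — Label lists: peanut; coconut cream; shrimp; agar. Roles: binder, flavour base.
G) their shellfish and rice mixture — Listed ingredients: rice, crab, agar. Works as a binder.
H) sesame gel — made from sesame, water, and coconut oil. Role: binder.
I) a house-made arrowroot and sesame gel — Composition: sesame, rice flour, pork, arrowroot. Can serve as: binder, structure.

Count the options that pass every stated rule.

A: rice is permitted under the paleo carve-out; nothing else excluded — valid
B: not usable as a binder; has peanut, so not paleo — out
C: has coconut oil, so not coconut-free — out
D: has tahini, so not sesame-free; has walnut, so not tree-nut-free — out
E: has pecan, so not tree-nut-free — reject
F: has peanut, so not paleo; has coconut cream, so not coconut-free — reject
G: rice is permitted under the paleo carve-out; nothing else excluded — OK
H: has coconut oil, so not coconut-free; has sesame, so not sesame-free — no
I: has sesame, so not sesame-free — reject

2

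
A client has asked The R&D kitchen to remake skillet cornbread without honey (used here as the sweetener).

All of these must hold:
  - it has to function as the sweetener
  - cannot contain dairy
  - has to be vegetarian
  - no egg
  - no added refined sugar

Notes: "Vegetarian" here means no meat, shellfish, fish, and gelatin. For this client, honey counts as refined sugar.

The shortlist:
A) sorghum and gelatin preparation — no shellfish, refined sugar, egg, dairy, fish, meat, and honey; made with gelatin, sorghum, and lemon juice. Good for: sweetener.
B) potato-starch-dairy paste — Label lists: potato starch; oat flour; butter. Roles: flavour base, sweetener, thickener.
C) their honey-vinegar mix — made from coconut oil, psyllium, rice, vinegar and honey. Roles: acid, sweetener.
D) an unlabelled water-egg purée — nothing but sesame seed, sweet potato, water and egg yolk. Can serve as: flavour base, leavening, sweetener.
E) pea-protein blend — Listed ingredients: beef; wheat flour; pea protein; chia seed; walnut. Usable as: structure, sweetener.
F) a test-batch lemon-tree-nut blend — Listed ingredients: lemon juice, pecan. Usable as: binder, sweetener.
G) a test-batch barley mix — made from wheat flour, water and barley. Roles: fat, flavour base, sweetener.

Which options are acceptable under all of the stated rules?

F, G

A: has gelatin, so not vegetarian — out
B: has butter, so not dairy-free — reject
C: has honey, so not no-added-sugar — reject
D: has egg yolk, so not egg-free — out
E: has beef, so not vegetarian — reject
F: works as a sweetener, vegetarian, no egg — valid
G: works as a sweetener, no egg, no dairy — valid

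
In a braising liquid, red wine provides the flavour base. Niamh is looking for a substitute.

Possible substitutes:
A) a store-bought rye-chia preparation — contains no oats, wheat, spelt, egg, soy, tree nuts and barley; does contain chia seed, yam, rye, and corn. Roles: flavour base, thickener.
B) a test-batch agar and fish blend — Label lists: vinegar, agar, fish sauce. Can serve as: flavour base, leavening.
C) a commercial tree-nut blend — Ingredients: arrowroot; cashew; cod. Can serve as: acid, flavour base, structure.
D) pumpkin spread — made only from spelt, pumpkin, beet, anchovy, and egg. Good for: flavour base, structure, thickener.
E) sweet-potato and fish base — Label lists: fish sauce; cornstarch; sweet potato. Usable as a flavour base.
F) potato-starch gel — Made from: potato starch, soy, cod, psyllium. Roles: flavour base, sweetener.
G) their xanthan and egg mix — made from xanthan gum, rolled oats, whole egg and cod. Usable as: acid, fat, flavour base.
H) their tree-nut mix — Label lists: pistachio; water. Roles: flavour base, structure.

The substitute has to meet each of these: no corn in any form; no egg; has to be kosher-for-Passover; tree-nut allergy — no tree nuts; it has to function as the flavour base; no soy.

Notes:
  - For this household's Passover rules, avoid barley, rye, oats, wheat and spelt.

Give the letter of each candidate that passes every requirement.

A: has rye, so not kosher-for-Passover; has corn, so not corn-free — no
B: only fish sauce, vinegar and agar; none excluded — keep
C: has cashew, so not tree-nut-free — out
D: has spelt, so not kosher-for-Passover; has egg, so not egg-free — no
E: has cornstarch, so not corn-free — out
F: has soy, so not soy-free — out
G: has rolled oats, so not kosher-for-Passover; has whole egg, so not egg-free — out
H: has pistachio, so not tree-nut-free — reject

B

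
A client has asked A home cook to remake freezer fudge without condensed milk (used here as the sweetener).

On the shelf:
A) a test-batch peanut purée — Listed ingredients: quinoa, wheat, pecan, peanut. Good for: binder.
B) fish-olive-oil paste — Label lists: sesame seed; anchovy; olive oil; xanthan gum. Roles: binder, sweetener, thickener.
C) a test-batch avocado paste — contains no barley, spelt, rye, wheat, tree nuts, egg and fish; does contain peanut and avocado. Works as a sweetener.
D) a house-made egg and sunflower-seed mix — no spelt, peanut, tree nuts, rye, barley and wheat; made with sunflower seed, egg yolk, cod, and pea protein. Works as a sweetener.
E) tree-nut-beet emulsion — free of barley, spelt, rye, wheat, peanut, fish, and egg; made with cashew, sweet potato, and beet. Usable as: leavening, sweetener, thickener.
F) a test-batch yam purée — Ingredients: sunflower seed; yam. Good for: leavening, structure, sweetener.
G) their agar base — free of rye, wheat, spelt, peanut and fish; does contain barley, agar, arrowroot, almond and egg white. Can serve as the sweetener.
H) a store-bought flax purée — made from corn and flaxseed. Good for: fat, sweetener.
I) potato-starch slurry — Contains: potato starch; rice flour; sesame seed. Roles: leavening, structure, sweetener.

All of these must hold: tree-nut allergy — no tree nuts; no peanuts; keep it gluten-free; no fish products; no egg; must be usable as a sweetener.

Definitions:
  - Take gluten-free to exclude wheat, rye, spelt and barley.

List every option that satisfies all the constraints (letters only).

A: not usable as a sweetener; has wheat, so not gluten-free (and 2 more) — no
B: has anchovy, so not fish-free — reject
C: has peanut, so not peanut-free — out
D: has cod, so not fish-free; has egg yolk, so not egg-free — reject
E: has cashew, so not tree-nut-free — reject
F: only sunflower seed and yam; none excluded — OK
G: has barley, so not gluten-free; has egg white, so not egg-free (and 1 more) — reject
H: no tree nuts, no peanut — valid
I: nothing on the exclusion list — OK

F, H, I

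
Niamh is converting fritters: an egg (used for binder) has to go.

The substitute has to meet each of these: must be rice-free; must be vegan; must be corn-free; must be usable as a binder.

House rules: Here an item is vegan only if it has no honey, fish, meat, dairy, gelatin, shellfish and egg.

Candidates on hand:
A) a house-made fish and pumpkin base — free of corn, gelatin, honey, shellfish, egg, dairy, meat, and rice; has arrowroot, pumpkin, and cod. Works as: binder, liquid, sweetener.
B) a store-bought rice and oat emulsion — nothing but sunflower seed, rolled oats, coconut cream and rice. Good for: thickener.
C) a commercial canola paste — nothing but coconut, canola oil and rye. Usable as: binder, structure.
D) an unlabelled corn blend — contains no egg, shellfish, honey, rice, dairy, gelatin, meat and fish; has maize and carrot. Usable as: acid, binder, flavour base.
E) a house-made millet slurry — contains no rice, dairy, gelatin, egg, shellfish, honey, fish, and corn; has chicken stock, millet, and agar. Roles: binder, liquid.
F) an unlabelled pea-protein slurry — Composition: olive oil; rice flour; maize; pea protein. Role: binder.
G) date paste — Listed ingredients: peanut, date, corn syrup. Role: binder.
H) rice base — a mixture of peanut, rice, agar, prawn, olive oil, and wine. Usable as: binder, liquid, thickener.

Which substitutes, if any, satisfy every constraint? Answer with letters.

A: has cod, so not vegan — no
B: not usable as a binder; has rice, so not rice-free — no
C: only coconut, rye, and canola oil; none excluded — OK
D: has maize, so not corn-free — reject
E: has chicken stock, so not vegan — out
F: has rice flour, so not rice-free; has maize, so not corn-free — out
G: has corn syrup, so not corn-free — out
H: has prawn, so not vegan; has rice, so not rice-free — out

C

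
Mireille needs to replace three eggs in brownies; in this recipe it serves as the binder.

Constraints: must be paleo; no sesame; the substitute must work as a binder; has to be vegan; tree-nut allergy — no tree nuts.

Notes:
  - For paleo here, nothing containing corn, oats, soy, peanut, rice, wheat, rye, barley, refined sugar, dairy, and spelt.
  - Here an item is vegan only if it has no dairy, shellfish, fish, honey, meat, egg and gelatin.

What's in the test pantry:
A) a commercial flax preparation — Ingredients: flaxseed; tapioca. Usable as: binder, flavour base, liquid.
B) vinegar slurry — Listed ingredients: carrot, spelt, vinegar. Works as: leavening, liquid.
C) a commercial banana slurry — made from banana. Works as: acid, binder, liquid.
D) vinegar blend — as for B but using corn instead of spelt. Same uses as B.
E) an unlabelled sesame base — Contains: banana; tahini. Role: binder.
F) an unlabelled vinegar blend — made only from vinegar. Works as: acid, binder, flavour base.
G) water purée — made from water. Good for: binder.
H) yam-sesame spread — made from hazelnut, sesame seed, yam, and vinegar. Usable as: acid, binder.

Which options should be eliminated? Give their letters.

A: works as a binder, no tree nuts, paleo — valid
B: not usable as a binder; has spelt, so not paleo — out
C: works as a binder, paleo, vegan — valid
D: not usable as a binder; has corn, so not paleo — no
E: has tahini, so not sesame-free — out
F: only vinegar; none excluded — valid
G: vegan, paleo — keep
H: has sesame seed, so not sesame-free; has hazelnut, so not tree-nut-free — out

B, D, E, H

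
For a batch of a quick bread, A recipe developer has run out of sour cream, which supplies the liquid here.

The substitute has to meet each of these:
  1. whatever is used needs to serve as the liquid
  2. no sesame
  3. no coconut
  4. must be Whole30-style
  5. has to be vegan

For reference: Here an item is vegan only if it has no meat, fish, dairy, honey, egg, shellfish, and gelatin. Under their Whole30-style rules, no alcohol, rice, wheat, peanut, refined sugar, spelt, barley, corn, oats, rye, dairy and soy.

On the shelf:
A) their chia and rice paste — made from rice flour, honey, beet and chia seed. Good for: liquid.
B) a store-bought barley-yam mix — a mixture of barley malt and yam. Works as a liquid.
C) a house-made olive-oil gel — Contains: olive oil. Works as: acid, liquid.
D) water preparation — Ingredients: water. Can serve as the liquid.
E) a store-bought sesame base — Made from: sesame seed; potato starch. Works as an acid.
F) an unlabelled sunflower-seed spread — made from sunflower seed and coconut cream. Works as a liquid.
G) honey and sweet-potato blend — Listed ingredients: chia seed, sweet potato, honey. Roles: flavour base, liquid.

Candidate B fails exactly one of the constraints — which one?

Whole30-style

usable as a liquid: satisfied
vegan: satisfied
Whole30-style: has barley malt — fails
sesame-free: satisfied
coconut-free: satisfied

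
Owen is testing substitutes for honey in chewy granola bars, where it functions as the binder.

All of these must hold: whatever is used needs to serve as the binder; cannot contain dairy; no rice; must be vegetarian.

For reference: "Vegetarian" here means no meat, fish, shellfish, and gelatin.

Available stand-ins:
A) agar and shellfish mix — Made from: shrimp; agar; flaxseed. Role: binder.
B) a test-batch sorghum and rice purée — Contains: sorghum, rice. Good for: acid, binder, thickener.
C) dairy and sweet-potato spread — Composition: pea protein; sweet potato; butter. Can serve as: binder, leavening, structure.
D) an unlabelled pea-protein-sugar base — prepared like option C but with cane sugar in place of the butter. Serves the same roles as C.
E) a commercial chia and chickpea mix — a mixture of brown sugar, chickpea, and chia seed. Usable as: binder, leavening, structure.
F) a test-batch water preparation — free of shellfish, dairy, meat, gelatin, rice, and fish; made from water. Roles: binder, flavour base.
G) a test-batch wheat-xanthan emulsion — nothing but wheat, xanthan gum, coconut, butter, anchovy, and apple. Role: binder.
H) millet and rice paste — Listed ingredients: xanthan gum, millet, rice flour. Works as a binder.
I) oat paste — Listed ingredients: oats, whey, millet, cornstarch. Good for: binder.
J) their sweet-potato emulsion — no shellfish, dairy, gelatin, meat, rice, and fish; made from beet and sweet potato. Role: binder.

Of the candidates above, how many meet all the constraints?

A: has shrimp, so not vegetarian — out
B: has rice, so not rice-free — out
C: has butter, so not dairy-free — no
D: nothing on the exclusion list — keep
E: only brown sugar, chickpea, and chia seed; none excluded — keep
F: every rule checks out — keep
G: has anchovy, so not vegetarian; has butter, so not dairy-free — reject
H: has rice flour, so not rice-free — reject
I: has whey, so not dairy-free — out
J: no dairy, no rice — valid

4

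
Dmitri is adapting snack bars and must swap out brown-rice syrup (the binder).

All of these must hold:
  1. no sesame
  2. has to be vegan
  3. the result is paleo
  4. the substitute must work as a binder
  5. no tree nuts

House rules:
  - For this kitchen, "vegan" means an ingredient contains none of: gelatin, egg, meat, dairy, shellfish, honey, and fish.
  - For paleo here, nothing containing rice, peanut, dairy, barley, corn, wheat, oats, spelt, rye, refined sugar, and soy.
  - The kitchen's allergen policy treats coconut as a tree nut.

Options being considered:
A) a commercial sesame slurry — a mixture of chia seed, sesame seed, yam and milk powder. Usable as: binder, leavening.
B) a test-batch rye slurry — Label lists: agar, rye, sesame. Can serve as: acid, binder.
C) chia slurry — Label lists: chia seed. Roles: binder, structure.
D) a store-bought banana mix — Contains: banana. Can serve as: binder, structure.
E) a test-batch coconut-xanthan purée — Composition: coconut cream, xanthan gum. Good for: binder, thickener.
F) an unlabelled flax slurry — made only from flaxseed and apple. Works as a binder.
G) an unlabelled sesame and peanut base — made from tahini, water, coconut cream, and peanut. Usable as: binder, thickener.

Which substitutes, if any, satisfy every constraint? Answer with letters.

A: has milk powder, so not vegan; has milk powder, so not paleo (and 1 more) — out
B: has rye, so not paleo; has sesame, so not sesame-free — out
C: only chia seed; none excluded — keep
D: paleo, no sesame — OK
E: has coconut cream, so not tree-nut-free — reject
F: only flaxseed and apple; none excluded — OK
G: has peanut, so not paleo; has coconut cream, so not tree-nut-free (and 1 more) — no

C, D, F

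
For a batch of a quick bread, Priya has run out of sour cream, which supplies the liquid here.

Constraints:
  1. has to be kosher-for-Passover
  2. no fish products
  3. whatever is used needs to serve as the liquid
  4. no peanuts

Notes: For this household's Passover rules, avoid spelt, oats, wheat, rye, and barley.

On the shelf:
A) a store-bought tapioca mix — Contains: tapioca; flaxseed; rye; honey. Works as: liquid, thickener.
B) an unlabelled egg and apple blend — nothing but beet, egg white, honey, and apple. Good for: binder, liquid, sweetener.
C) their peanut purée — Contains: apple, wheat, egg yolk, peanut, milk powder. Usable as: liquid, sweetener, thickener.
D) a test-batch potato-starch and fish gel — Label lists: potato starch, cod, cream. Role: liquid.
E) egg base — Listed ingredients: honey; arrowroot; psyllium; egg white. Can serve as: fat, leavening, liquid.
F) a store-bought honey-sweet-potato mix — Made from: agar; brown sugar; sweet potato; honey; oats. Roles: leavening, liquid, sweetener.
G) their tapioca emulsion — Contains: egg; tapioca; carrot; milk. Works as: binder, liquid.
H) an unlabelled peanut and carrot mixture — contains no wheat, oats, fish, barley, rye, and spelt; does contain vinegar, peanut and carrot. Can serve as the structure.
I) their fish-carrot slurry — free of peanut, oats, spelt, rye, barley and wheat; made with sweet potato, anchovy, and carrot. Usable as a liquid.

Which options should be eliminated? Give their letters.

A: has rye, so not kosher-for-Passover — out
B: every rule checks out — valid
C: has wheat, so not kosher-for-Passover; has peanut, so not peanut-free — out
D: has cod, so not fish-free — reject
E: every rule checks out — valid
F: has oats, so not kosher-for-Passover — reject
G: works as a liquid, no peanut, kosher-for-Passover — valid
H: not usable as a liquid; has peanut, so not peanut-free — out
I: has anchovy, so not fish-free — reject

A, C, D, F, H, I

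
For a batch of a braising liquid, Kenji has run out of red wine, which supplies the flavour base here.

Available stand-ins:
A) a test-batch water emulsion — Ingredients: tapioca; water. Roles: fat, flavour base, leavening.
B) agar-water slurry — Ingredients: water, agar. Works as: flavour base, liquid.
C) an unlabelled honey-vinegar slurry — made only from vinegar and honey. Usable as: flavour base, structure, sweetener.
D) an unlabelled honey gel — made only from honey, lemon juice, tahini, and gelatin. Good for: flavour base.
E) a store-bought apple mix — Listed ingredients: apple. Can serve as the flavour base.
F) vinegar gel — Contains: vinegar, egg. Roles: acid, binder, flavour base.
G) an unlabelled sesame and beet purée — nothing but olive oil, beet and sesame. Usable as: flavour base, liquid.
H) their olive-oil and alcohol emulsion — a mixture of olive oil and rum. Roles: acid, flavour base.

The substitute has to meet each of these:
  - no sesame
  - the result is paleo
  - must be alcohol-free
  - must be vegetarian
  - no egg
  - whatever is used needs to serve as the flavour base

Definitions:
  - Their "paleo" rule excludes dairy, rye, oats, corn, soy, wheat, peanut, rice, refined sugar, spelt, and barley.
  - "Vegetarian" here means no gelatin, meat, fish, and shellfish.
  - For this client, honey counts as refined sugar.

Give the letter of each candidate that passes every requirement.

A: only water and tapioca; none excluded — valid
B: only agar and water; none excluded — keep
C: has honey, so not paleo — out
D: has honey, so not paleo; has gelatin, so not vegetarian (and 1 more) — no
E: works as a flavour base, no alcohol, paleo — keep
F: has egg, so not egg-free — reject
G: has sesame, so not sesame-free — out
H: has rum, so not alcohol-free — out

A, B, E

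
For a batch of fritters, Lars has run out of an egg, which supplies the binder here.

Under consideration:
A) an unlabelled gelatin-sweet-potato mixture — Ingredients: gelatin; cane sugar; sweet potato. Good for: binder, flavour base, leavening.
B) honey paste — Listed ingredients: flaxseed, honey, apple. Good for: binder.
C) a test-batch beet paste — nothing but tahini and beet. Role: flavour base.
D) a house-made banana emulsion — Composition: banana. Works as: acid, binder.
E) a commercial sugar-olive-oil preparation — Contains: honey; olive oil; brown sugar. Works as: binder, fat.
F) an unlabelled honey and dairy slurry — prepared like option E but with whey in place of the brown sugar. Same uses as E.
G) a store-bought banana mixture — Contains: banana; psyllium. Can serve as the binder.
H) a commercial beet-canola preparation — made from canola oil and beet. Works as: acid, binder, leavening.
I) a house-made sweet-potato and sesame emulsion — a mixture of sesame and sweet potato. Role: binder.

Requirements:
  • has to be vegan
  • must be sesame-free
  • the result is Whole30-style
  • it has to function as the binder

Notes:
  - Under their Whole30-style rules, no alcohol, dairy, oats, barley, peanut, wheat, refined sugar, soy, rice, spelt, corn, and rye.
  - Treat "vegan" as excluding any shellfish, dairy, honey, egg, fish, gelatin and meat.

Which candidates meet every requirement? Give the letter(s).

D, G, H

A: has cane sugar, so not Whole30-style; has gelatin, so not vegan — reject
B: has honey, so not vegan — no
C: not usable as a binder; has tahini, so not sesame-free — no
D: only banana; none excluded — OK
E: has brown sugar, so not Whole30-style; has honey, so not vegan — out
F: has whey, so not Whole30-style; has whey, so not vegan — no
G: every rule checks out — valid
H: only beet and canola oil; none excluded — valid
I: has sesame, so not sesame-free — reject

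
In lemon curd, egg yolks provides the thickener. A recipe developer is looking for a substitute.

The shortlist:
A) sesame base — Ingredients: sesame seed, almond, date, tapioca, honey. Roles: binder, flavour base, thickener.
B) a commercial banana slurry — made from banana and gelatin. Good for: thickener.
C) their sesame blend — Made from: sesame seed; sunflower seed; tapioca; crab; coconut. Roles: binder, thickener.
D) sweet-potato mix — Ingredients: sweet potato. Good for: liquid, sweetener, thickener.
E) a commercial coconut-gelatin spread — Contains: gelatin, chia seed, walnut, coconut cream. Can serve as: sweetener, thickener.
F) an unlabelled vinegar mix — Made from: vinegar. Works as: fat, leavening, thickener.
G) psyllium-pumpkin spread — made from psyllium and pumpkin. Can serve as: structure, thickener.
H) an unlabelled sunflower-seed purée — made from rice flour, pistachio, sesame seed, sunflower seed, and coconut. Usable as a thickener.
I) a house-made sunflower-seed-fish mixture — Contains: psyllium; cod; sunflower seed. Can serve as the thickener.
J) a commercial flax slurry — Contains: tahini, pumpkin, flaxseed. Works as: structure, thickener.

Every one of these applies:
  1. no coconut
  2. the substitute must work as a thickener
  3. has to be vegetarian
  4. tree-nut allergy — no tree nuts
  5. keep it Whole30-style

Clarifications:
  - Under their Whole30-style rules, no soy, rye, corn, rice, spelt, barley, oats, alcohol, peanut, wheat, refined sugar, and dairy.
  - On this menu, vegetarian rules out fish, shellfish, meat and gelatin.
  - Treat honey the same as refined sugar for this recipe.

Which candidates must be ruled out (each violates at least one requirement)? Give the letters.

A: has honey, so not Whole30-style; has almond, so not tree-nut-free — no
B: has gelatin, so not vegetarian — reject
C: has crab, so not vegetarian; has coconut, so not coconut-free — out
D: Whole30-style, no tree nuts — valid
E: has gelatin, so not vegetarian; has coconut cream, so not coconut-free (and 1 more) — reject
F: nothing on the exclusion list — OK
G: only pumpkin and psyllium; none excluded — OK
H: has rice flour, so not Whole30-style; has coconut, so not coconut-free (and 1 more) — no
I: has cod, so not vegetarian — out
J: all constraints satisfied — valid

A, B, C, E, H, I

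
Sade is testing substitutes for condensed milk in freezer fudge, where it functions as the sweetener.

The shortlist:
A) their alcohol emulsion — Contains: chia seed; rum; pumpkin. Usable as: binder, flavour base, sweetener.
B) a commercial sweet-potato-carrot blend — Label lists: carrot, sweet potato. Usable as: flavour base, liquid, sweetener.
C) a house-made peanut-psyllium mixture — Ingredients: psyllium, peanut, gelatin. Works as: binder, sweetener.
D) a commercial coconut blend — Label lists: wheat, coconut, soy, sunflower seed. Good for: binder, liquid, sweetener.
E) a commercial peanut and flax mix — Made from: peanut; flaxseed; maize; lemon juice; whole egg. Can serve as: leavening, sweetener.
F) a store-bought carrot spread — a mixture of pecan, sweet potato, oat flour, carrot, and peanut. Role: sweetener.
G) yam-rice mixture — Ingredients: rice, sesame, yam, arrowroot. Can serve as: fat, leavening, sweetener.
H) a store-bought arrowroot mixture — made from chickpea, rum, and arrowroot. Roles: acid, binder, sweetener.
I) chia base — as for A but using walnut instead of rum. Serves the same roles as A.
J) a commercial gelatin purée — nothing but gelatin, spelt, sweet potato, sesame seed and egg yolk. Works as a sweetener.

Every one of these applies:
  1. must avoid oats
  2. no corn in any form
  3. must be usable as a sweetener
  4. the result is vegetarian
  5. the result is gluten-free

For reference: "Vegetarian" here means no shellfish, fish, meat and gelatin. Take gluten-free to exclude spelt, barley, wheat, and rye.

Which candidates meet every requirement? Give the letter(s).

A, B, G, H, I

A: all constraints satisfied — valid
B: gluten-free, no oats — keep
C: has gelatin, so not vegetarian — reject
D: has wheat, so not gluten-free — out
E: has maize, so not corn-free — out
F: has oat flour, so not oat-free — no
G: no oats, gluten-free — valid
H: only rum, chickpea, and arrowroot; none excluded — OK
I: only walnut, chia seed and pumpkin; none excluded — keep
J: has gelatin, so not vegetarian; has spelt, so not gluten-free — no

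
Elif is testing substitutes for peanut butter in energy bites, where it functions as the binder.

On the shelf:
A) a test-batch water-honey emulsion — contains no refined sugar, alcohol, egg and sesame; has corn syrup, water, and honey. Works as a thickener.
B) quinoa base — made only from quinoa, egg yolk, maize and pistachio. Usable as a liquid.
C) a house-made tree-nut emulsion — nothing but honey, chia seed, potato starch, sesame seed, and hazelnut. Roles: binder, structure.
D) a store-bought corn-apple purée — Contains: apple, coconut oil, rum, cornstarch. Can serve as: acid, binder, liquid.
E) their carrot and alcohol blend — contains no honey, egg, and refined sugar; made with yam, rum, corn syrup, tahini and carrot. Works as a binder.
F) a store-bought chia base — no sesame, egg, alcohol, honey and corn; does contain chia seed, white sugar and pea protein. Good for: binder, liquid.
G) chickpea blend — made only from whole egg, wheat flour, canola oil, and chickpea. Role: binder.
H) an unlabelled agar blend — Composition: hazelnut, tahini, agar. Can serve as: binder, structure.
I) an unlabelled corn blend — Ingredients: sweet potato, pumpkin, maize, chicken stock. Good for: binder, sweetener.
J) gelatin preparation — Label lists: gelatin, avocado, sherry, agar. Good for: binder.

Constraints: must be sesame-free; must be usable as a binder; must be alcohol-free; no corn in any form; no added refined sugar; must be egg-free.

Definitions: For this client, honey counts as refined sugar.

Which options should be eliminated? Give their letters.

A, B, C, D, E, F, G, H, I, J

A: not usable as a binder; has honey, so not no-added-sugar (and 1 more) — out
B: not usable as a binder; has egg yolk, so not egg-free (and 1 more) — out
C: has honey, so not no-added-sugar; has sesame seed, so not sesame-free — no
D: has cornstarch, so not corn-free; has rum, so not alcohol-free — reject
E: has tahini, so not sesame-free; has corn syrup, so not corn-free (and 1 more) — out
F: has white sugar, so not no-added-sugar — reject
G: has whole egg, so not egg-free — reject
H: has tahini, so not sesame-free — reject
I: has maize, so not corn-free — no
J: has sherry, so not alcohol-free — reject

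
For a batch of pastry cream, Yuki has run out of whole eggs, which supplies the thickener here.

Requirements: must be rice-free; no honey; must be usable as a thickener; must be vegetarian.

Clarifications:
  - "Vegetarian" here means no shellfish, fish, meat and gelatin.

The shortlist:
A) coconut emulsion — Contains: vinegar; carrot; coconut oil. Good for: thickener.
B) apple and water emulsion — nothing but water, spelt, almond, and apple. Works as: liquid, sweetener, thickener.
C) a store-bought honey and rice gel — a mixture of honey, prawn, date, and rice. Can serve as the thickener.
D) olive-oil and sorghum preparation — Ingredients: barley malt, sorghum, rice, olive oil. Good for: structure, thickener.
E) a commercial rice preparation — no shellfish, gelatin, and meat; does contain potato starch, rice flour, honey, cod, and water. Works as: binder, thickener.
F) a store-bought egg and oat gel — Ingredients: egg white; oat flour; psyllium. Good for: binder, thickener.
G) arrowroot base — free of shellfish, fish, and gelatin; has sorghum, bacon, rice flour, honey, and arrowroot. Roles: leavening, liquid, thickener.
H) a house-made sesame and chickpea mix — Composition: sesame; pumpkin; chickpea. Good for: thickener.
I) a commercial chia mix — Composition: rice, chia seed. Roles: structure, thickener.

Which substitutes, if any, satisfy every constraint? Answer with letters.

A: only coconut oil, carrot, and vinegar; none excluded — valid
B: every rule checks out — valid
C: has prawn, so not vegetarian; has rice, so not rice-free (and 1 more) — no
D: has rice, so not rice-free — reject
E: has cod, so not vegetarian; has rice flour, so not rice-free (and 1 more) — reject
F: works as a thickener, no rice, vegetarian — OK
G: has bacon, so not vegetarian; has rice flour, so not rice-free (and 1 more) — reject
H: works as a thickener, no honey, vegetarian — OK
I: has rice, so not rice-free — no

A, B, F, H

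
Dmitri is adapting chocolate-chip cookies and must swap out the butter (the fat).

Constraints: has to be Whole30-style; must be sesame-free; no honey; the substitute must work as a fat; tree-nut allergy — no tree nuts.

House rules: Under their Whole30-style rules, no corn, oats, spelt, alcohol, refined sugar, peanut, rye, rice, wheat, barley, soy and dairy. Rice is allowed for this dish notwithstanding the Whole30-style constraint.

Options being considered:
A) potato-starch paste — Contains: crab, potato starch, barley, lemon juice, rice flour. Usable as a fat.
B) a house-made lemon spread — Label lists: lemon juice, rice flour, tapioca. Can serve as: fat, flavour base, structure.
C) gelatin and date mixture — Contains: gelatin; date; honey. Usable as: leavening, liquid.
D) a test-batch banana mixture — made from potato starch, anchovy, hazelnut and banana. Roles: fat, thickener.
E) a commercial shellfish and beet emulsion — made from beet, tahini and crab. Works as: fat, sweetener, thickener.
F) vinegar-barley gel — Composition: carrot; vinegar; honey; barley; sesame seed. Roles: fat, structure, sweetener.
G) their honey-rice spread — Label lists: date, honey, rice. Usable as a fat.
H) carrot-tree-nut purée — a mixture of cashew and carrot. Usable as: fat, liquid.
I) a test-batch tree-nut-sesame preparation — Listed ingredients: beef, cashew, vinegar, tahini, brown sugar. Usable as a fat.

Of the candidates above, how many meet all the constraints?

1

A: has barley, so not Whole30-style — no
B: rice is permitted under the Whole30-style carve-out; nothing else excluded — valid
C: not usable as a fat; has honey, so not honey-free — no
D: has hazelnut, so not tree-nut-free — no
E: has tahini, so not sesame-free — reject
F: has barley, so not Whole30-style; has honey, so not honey-free (and 1 more) — reject
G: has honey, so not honey-free — no
H: has cashew, so not tree-nut-free — reject
I: has brown sugar, so not Whole30-style; has cashew, so not tree-nut-free (and 1 more) — out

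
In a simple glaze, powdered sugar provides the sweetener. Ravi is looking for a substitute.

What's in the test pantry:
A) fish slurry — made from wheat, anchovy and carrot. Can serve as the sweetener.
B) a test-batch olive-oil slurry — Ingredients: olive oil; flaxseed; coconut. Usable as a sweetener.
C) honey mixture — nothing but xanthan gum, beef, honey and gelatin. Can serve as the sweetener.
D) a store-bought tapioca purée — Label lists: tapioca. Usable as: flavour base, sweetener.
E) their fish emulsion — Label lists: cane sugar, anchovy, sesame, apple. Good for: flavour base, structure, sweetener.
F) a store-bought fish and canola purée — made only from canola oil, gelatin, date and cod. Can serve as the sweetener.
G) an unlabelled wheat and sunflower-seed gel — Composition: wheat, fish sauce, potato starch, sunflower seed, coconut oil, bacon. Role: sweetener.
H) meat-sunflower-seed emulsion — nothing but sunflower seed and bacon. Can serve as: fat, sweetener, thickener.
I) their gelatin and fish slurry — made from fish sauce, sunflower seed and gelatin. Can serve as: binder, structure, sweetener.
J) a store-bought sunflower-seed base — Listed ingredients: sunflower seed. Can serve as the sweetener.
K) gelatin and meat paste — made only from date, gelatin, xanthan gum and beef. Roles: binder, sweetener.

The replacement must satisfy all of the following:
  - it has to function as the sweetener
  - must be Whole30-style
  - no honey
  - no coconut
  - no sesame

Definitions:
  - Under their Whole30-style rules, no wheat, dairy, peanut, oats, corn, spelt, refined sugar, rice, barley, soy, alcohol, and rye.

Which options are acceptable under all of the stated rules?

D, F, H, I, J, K

A: has wheat, so not Whole30-style — no
B: has coconut, so not coconut-free — out
C: has honey, so not honey-free — out
D: only tapioca; none excluded — valid
E: has cane sugar, so not Whole30-style; has sesame, so not sesame-free — no
F: cod and gelatin etc. — none of it excluded — OK
G: has wheat, so not Whole30-style; has coconut oil, so not coconut-free — no
H: every rule checks out — keep
I: only fish sauce, gelatin, and sunflower seed; none excluded — keep
J: only sunflower seed; none excluded — keep
K: all constraints satisfied — valid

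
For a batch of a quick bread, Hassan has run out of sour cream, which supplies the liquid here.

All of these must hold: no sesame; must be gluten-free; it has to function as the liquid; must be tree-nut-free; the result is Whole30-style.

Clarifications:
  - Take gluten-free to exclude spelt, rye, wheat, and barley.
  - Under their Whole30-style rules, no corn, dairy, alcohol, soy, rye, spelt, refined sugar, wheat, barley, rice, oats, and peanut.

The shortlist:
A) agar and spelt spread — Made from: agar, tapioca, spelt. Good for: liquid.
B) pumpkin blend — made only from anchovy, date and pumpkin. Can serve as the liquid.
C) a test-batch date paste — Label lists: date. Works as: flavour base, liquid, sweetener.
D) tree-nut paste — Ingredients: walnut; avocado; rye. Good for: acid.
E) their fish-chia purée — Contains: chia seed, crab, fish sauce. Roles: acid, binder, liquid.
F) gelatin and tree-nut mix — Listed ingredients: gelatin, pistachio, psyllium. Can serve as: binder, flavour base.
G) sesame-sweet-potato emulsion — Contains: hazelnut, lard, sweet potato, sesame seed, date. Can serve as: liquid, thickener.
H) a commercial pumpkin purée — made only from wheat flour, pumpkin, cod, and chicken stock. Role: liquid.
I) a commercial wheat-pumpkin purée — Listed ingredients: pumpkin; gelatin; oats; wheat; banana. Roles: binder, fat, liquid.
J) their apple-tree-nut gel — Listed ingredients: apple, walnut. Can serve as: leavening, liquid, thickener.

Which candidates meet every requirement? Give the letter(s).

B, C, E

A: has spelt, so not gluten-free; has spelt, so not Whole30-style — out
B: only anchovy, date, and pumpkin; none excluded — OK
C: works as a liquid, gluten-free, Whole30-style — valid
D: not usable as a liquid; has rye, so not gluten-free (and 2 more) — out
E: only fish sauce, crab, and chia seed; none excluded — OK
F: not usable as a liquid; has pistachio, so not tree-nut-free — reject
G: has hazelnut, so not tree-nut-free; has sesame seed, so not sesame-free — no
H: has wheat flour, so not gluten-free; has wheat flour, so not Whole30-style — no
I: has wheat, so not gluten-free; has oats, so not Whole30-style — no
J: has walnut, so not tree-nut-free — out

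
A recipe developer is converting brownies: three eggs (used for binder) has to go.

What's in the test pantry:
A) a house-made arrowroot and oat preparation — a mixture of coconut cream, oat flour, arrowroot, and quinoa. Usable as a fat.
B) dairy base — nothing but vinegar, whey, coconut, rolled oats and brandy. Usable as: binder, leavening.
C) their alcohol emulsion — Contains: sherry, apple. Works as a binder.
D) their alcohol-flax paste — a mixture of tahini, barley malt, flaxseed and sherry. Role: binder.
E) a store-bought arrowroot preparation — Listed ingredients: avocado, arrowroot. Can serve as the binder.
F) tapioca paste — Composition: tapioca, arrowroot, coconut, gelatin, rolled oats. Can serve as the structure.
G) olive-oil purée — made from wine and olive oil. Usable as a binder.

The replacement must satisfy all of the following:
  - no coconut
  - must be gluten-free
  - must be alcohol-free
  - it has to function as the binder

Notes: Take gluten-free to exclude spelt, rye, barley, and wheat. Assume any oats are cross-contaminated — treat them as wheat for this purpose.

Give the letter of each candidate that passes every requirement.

A: not usable as a binder; has oat flour, so not gluten-free (and 1 more) — out
B: has rolled oats, so not gluten-free; has coconut, so not coconut-free (and 1 more) — reject
C: has sherry, so not alcohol-free — no
D: has barley malt, so not gluten-free; has sherry, so not alcohol-free — out
E: gluten-free, no coconut — OK
F: not usable as a binder; has rolled oats, so not gluten-free (and 1 more) — reject
G: has wine, so not alcohol-free — reject

E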